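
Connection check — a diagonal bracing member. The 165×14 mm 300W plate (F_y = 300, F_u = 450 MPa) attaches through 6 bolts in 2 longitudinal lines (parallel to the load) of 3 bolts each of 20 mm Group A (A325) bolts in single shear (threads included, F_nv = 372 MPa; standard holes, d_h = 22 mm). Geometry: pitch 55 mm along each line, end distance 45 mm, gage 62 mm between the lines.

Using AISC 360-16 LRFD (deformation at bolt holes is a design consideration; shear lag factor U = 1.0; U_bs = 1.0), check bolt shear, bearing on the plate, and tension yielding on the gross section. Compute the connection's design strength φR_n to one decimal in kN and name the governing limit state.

525.9 kN (bolt shear governs)

Bolt shear: A_b = π(20)²/4 = 314.16 mm². φR_n = 0.75 × 372 × 314.16 × 6 × 1 = 525.9 kN.
Bearing (14 mm plate, F_u = 450 MPa): end bolts L_c = 45 − 22/2 = 34, R_n = min(1.2×34×14×450, 2.4×20×14×450) = 257.04 kN/bolt; interior L_c = 55 − 22 = 33, R_n = 249.48 kN/bolt. φR_n = 0.75 × (2×257.04 + 4×249.48) = 1134.0 kN.
Tension yield (gross): A_g = 165×14 = 2310 mm². φR_n = 0.90 × 300 × 2310 = 623.7 kN.
Governing: min(525.9, 1134.0, 623.7) = 525.9 kN → bolt shear.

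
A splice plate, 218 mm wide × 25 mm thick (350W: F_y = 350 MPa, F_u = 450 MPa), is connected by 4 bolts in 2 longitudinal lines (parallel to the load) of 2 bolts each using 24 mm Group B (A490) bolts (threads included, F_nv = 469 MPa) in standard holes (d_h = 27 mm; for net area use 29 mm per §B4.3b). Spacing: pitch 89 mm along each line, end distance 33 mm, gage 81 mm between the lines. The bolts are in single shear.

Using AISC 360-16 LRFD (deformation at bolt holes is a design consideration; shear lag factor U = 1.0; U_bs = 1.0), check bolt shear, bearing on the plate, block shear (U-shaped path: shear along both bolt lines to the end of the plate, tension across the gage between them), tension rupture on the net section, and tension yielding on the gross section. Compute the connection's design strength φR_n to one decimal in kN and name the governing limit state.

636.5 kN (bolt shear governs)

Bolt shear: A_b = π(24)²/4 = 452.39 mm². φR_n = 0.75 × 469 × 452.39 × 4 × 1 = 636.5 kN.
Bearing (25 mm plate, F_u = 450 MPa): end bolts L_c = 33 − 27/2 = 19.5, R_n = min(1.2×19.5×25×450, 2.4×24×25×450) = 263.25 kN/bolt; interior L_c = 89 − 27 = 62, R_n = 648 kN/bolt. φR_n = 0.75 × (2×263.25 + 2×648) = 1366.9 kN.
Block shear: shear path 2×[33+1×89] = 2×122 mm, A_gv = 6100, A_nv = 2×(122 − 1.5×29)×25 = 3925 mm²; tension across gage: (81 − 1×29)×25 = 1300 mm². R_n = min(0.6×450×3925, 0.6×350×6100) + 1.0×450×1300 = min(1059.8, 1281) + 585 = 1644.8 kN. φR_n = 0.75 × 1644.8 = 1233.6 kN.
Tension rupture (net): A_n = (218 − 2×29)×25 = 4000 mm² (U = 1.0, A_e = A_n). φR_n = 0.75 × 450 × 4000 = 1350.0 kN.
Tension yield (gross): A_g = 218×25 = 5450 mm². φR_n = 0.90 × 350 × 5450 = 1716.8 kN.
Governing: min(636.5, 1366.9, 1233.6, 1350.0, 1716.8) = 636.5 kN → bolt shear.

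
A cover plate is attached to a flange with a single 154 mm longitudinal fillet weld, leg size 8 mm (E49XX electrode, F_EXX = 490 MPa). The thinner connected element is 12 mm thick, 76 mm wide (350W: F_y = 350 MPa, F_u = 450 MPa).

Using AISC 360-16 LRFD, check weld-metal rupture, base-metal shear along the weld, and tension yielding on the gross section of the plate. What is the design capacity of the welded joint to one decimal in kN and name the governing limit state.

192.1 kN (weld metal governs)

Weld metal: throat = 0.707×8 = 5.656 mm, L = 154 mm. φR_n = 0.75 × 0.6 × 490 × 5.656 × 154 = 192.1 kN.
Base metal shear (12 mm plate): yield φR_n = 1.0×0.6×350×12×154 = 388.1 kN; rupture φR_n = 0.75×0.6×450×12×154 = 374.2 kN; take 374.2 kN (rupture).
Tension yield (gross): A_g = 76×12 = 912 mm². φR_n = 0.90 × 350 × 912 = 287.3 kN.
Governing: min(192.1, 374.2, 287.3) = 192.1 kN → weld metal.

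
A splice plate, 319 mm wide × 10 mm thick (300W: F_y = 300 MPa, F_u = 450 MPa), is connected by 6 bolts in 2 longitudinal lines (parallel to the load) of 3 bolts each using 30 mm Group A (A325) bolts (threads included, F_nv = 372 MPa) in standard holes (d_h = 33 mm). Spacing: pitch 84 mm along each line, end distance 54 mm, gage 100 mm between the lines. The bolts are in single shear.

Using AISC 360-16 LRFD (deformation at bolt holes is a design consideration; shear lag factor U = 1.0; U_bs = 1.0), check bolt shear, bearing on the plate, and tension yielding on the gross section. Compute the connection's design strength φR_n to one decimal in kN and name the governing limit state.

861.3 kN (gross-section yield governs)

Bolt shear: A_b = π(30)²/4 = 706.86 mm². φR_n = 0.75 × 372 × 706.86 × 6 × 1 = 1183.3 kN.
Bearing (10 mm plate, F_u = 450 MPa): end bolts L_c = 54 − 33/2 = 37.5, R_n = min(1.2×37.5×10×450, 2.4×30×10×450) = 202.5 kN/bolt; interior L_c = 84 − 33 = 51, R_n = 275.4 kN/bolt. φR_n = 0.75 × (2×202.5 + 4×275.4) = 1130.0 kN.
Tension yield (gross): A_g = 319×10 = 3190 mm². φR_n = 0.90 × 300 × 3190 = 861.3 kN.
Governing: min(1183.3, 1130.0, 861.3) = 861.3 kN → gross-section yield.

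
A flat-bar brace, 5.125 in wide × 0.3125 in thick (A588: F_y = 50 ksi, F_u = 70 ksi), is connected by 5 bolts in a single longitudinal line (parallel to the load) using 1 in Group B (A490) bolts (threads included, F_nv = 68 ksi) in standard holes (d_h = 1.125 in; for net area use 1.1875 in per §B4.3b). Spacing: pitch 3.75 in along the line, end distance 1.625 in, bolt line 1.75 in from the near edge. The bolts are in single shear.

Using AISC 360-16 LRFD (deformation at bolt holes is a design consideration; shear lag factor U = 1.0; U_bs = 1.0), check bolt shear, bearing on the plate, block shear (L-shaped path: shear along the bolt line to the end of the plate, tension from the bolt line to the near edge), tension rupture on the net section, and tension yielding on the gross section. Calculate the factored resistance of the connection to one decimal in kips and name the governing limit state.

Bolt shear: A_b = π(1)²/4 = 0.7854 in². φR_n = 0.75 × 68 × 0.7854 × 5 × 1 = 200.3 kips.
Bearing (0.3125 in plate, F_u = 70 ksi): end bolts L_c = 1.625 − 1.125/2 = 1.0625, R_n = min(1.2×1.0625×0.3125×70, 2.4×1×0.3125×70) = 27.891 kips/bolt; interior L_c = 3.75 − 1.125 = 2.625, R_n = 52.5 kips/bolt. φR_n = 0.75 × (1×27.891 + 4×52.5) = 178.4 kips.
Block shear: shear path 1×[1.625+4×3.75] = 1×16.625 in, A_gv = 5.1953, A_nv = 1×(16.625 − 4.5×1.1875)×0.3125 = 3.5254 in²; tension to near edge: (1.75 − 0.5×1.1875)×0.3125 = 0.36133 in². R_n = min(0.6×70×3.5254, 0.6×50×5.1953) + 1.0×70×0.36133 = min(148.07, 155.86) + 25.293 = 173.36 kips. φR_n = 0.75 × 173.36 = 130.0 kips.
Tension rupture (net): A_n = (5.125 − 1×1.1875)×0.3125 = 1.2305 in² (U = 1.0, A_e = A_n). φR_n = 0.75 × 70 × 1.2305 = 64.6 kips.
Tension yield (gross): A_g = 5.125×0.3125 = 1.6016 in². φR_n = 0.90 × 50 × 1.6016 = 72.1 kips.
Governing: min(200.3, 178.4, 130.0, 64.6, 72.1) = 64.6 kips → net-section rupture.

64.6 kips (net-section rupture governs)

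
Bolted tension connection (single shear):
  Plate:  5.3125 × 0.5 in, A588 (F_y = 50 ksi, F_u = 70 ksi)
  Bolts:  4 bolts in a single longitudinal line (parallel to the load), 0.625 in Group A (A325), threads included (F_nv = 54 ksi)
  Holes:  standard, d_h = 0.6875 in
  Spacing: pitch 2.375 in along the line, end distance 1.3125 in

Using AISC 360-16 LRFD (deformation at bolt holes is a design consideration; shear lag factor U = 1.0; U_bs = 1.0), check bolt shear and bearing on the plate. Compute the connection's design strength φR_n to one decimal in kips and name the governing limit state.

Bolt shear: A_b = π(0.625)²/4 = 0.3068 in². φR_n = 0.75 × 54 × 0.3068 × 4 × 1 = 49.7 kips.
Bearing (0.5 in plate, F_u = 70 ksi): end bolts L_c = 1.3125 − 0.6875/2 = 0.96875, R_n = min(1.2×0.96875×0.5×70, 2.4×0.625×0.5×70) = 40.688 kips/bolt; interior L_c = 2.375 − 0.6875 = 1.6875, R_n = 52.5 kips/bolt. φR_n = 0.75 × (1×40.688 + 3×52.5) = 148.6 kips.
Governing: min(49.7, 148.6) = 49.7 kips → bolt shear.

49.7 kips (bolt shear governs)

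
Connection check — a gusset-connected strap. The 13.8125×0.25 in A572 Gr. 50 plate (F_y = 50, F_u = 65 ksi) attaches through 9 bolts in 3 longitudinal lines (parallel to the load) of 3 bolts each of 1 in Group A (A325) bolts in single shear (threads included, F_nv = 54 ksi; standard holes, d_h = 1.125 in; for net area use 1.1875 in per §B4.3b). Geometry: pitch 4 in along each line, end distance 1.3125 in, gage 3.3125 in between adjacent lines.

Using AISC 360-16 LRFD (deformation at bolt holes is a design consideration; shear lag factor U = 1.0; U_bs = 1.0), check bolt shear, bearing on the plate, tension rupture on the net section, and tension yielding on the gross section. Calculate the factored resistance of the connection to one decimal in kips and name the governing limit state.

Bolt shear: A_b = π(1)²/4 = 0.7854 in². φR_n = 0.75 × 54 × 0.7854 × 9 × 1 = 286.3 kips.
Bearing (0.25 in plate, F_u = 65 ksi): end bolts L_c = 1.3125 − 1.125/2 = 0.75, R_n = min(1.2×0.75×0.25×65, 2.4×1×0.25×65) = 14.625 kips/bolt; interior L_c = 4 − 1.125 = 2.875, R_n = 39 kips/bolt. φR_n = 0.75 × (3×14.625 + 6×39) = 208.4 kips.
Tension rupture (net): A_n = (13.8125 − 3×1.1875)×0.25 = 2.5625 in² (U = 1.0, A_e = A_n). φR_n = 0.75 × 65 × 2.5625 = 124.9 kips.
Tension yield (gross): A_g = 13.8125×0.25 = 3.4531 in². φR_n = 0.90 × 50 × 3.4531 = 155.4 kips.
Governing: min(286.3, 208.4, 124.9, 155.4) = 124.9 kips → net-section rupture.

124.9 kips (net-section rupture governs)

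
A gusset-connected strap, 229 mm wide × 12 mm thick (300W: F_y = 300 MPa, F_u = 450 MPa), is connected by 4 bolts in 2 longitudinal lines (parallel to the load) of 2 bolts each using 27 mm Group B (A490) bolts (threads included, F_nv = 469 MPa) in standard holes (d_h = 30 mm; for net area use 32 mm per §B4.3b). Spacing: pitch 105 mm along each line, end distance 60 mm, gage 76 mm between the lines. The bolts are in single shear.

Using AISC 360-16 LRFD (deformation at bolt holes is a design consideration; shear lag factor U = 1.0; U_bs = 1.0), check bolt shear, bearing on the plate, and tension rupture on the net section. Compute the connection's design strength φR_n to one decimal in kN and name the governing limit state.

Bolt shear: A_b = π(27)²/4 = 572.56 mm². φR_n = 0.75 × 469 × 572.56 × 4 × 1 = 805.6 kN.
Bearing (12 mm plate, F_u = 450 MPa): end bolts L_c = 60 − 30/2 = 45, R_n = min(1.2×45×12×450, 2.4×27×12×450) = 291.6 kN/bolt; interior L_c = 105 − 30 = 75, R_n = 349.92 kN/bolt. φR_n = 0.75 × (2×291.6 + 2×349.92) = 962.3 kN.
Tension rupture (net): A_n = (229 − 2×32)×12 = 1980 mm² (U = 1.0, A_e = A_n). φR_n = 0.75 × 450 × 1980 = 668.3 kN.
Governing: min(805.6, 962.3, 668.3) = 668.3 kN → net-section rupture.

668.3 kN (net-section rupture governs)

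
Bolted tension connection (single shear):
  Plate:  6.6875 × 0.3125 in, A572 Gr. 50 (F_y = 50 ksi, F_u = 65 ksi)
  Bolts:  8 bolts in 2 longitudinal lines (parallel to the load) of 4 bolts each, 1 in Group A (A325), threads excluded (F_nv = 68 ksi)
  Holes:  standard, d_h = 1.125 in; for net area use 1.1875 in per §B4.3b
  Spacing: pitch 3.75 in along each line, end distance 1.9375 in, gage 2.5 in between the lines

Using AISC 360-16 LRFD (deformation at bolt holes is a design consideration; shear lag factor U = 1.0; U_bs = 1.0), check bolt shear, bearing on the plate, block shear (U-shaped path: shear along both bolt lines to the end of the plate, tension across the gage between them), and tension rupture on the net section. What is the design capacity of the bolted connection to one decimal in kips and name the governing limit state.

65.7 kips (net-section rupture governs)

Bolt shear: A_b = π(1)²/4 = 0.7854 in². φR_n = 0.75 × 68 × 0.7854 × 8 × 1 = 320.4 kips.
Bearing (0.3125 in plate, F_u = 65 ksi): end bolts L_c = 1.9375 − 1.125/2 = 1.375, R_n = min(1.2×1.375×0.3125×65, 2.4×1×0.3125×65) = 33.516 kips/bolt; interior L_c = 3.75 − 1.125 = 2.625, R_n = 48.75 kips/bolt. φR_n = 0.75 × (2×33.516 + 6×48.75) = 269.6 kips.
Block shear: shear path 2×[1.9375+3×3.75] = 2×13.1875 in, A_gv = 8.2422, A_nv = 2×(13.1875 − 3.5×1.1875)×0.3125 = 5.6445 in²; tension across gage: (2.5 − 1×1.1875)×0.3125 = 0.41016 in². R_n = min(0.6×65×5.6445, 0.6×50×8.2422) + 1.0×65×0.41016 = min(220.14, 247.27) + 26.66 = 246.8 kips. φR_n = 0.75 × 246.8 = 185.1 kips.
Tension rupture (net): A_n = (6.6875 − 2×1.1875)×0.3125 = 1.3477 in² (U = 1.0, A_e = A_n). φR_n = 0.75 × 65 × 1.3477 = 65.7 kips.
Governing: min(320.4, 269.6, 185.1, 65.7) = 65.7 kips → net-section rupture.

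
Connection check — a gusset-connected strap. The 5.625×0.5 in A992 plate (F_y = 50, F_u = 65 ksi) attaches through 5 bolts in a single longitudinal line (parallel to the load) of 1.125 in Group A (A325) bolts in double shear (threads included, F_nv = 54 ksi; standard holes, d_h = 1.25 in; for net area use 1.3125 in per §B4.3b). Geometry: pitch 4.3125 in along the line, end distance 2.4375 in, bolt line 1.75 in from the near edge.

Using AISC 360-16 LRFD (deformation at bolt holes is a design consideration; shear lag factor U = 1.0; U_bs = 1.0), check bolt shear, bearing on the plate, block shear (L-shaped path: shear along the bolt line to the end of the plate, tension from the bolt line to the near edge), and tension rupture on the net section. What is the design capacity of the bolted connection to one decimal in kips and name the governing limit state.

Bolt shear: A_b = π(1.125)²/4 = 0.99402 in². φR_n = 0.75 × 54 × 0.99402 × 5 × 2 = 402.6 kips.
Bearing (0.5 in plate, F_u = 65 ksi): end bolts L_c = 2.4375 − 1.25/2 = 1.8125, R_n = min(1.2×1.8125×0.5×65, 2.4×1.125×0.5×65) = 70.688 kips/bolt; interior L_c = 4.3125 − 1.25 = 3.0625, R_n = 87.75 kips/bolt. φR_n = 0.75 × (1×70.688 + 4×87.75) = 316.3 kips.
Block shear: shear path 1×[2.4375+4×4.3125] = 1×19.6875 in, A_gv = 9.8438, A_nv = 1×(19.6875 − 4.5×1.3125)×0.5 = 6.8906 in²; tension to near edge: (1.75 − 0.5×1.3125)×0.5 = 0.54688 in². R_n = min(0.6×65×6.8906, 0.6×50×9.8438) + 1.0×65×0.54688 = min(268.73, 295.31) + 35.547 = 304.28 kips. φR_n = 0.75 × 304.28 = 228.2 kips.
Tension rupture (net): A_n = (5.625 − 1×1.3125)×0.5 = 2.1563 in² (U = 1.0, A_e = A_n). φR_n = 0.75 × 65 × 2.1563 = 105.1 kips.
Governing: min(402.6, 316.3, 228.2, 105.1) = 105.1 kips → net-section rupture.

105.1 kips (net-section rupture governs)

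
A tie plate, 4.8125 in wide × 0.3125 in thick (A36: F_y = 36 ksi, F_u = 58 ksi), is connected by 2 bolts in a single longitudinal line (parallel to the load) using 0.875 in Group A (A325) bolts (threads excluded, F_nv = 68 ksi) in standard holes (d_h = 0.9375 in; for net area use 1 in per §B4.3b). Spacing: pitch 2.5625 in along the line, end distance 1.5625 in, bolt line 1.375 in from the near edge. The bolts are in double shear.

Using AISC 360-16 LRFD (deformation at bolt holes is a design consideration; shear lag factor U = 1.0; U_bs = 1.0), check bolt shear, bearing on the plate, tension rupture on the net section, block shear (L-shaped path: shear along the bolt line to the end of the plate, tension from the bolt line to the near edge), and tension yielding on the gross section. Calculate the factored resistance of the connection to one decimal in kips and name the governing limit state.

32.8 kips (block shear governs)

Bolt shear: A_b = π(0.875)²/4 = 0.60132 in². φR_n = 0.75 × 68 × 0.60132 × 2 × 2 = 122.7 kips.
Bearing (0.3125 in plate, F_u = 58 ksi): end bolts L_c = 1.5625 − 0.9375/2 = 1.09375, R_n = min(1.2×1.09375×0.3125×58, 2.4×0.875×0.3125×58) = 23.789 kips/bolt; interior L_c = 2.5625 − 0.9375 = 1.625, R_n = 35.344 kips/bolt. φR_n = 0.75 × (1×23.789 + 1×35.344) = 44.3 kips.
Tension rupture (net): A_n = (4.8125 − 1×1)×0.3125 = 1.1914 in² (U = 1.0, A_e = A_n). φR_n = 0.75 × 58 × 1.1914 = 51.8 kips.
Block shear: shear path 1×[1.5625+1×2.5625] = 1×4.125 in, A_gv = 1.2891, A_nv = 1×(4.125 − 1.5×1)×0.3125 = 0.82031 in²; tension to near edge: (1.375 − 0.5×1)×0.3125 = 0.27344 in². R_n = min(0.6×58×0.82031, 0.6×36×1.2891) + 1.0×58×0.27344 = min(28.547, 27.845) + 15.86 = 43.705 kips. φR_n = 0.75 × 43.705 = 32.8 kips.
Tension yield (gross): A_g = 4.8125×0.3125 = 1.5039 in². φR_n = 0.90 × 36 × 1.5039 = 48.7 kips.
Governing: min(122.7, 44.3, 51.8, 32.8, 48.7) = 32.8 kips → block shear.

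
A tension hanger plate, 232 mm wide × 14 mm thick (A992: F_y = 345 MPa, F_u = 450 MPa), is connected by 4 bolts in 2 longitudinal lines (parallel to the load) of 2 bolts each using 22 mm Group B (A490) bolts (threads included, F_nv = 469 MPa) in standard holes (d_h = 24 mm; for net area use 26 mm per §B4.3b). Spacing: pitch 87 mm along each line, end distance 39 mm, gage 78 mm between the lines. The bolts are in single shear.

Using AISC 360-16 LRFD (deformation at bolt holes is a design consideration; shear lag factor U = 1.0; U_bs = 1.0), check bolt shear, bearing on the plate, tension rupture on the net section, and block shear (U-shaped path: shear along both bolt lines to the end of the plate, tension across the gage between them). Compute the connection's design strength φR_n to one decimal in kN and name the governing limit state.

534.8 kN (bolt shear governs)

Bolt shear: A_b = π(22)²/4 = 380.13 mm². φR_n = 0.75 × 469 × 380.13 × 4 × 1 = 534.8 kN.
Bearing (14 mm plate, F_u = 450 MPa): end bolts L_c = 39 − 24/2 = 27, R_n = min(1.2×27×14×450, 2.4×22×14×450) = 204.12 kN/bolt; interior L_c = 87 − 24 = 63, R_n = 332.64 kN/bolt. φR_n = 0.75 × (2×204.12 + 2×332.64) = 805.1 kN.
Tension rupture (net): A_n = (232 − 2×26)×14 = 2520 mm² (U = 1.0, A_e = A_n). φR_n = 0.75 × 450 × 2520 = 850.5 kN.
Block shear: shear path 2×[39+1×87] = 2×126 mm, A_gv = 3528, A_nv = 2×(126 − 1.5×26)×14 = 2436 mm²; tension across gage: (78 − 1×26)×14 = 728 mm². R_n = min(0.6×450×2436, 0.6×345×3528) + 1.0×450×728 = min(657.72, 730.3) + 327.6 = 985.32 kN. φR_n = 0.75 × 985.32 = 739.0 kN.
Governing: min(534.8, 805.1, 850.5, 739.0) = 534.8 kN → bolt shear.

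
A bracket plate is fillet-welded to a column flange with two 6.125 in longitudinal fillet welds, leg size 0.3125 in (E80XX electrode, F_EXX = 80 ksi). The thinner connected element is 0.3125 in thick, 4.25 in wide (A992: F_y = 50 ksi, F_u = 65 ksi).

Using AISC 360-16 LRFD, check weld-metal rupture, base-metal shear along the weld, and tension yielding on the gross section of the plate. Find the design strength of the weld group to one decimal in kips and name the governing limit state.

59.8 kips (gross-section yield governs)

Weld metal: throat = 0.707×0.3125 = 0.22094 in, L = 2×6.125 = 12.25 in. φR_n = 0.75 × 0.6 × 80 × 0.22094 × 12.25 = 97.4 kips.
Base metal shear (0.3125 in plate): yield φR_n = 1.0×0.6×50×0.3125×12.25 = 114.8 kips; rupture φR_n = 0.75×0.6×65×0.3125×12.25 = 112.0 kips; take 112.0 kips (rupture).
Tension yield (gross): A_g = 4.25×0.3125 = 1.3281 in². φR_n = 0.90 × 50 × 1.3281 = 59.8 kips.
Governing: min(97.4, 112.0, 59.8) = 59.8 kips → gross-section yield.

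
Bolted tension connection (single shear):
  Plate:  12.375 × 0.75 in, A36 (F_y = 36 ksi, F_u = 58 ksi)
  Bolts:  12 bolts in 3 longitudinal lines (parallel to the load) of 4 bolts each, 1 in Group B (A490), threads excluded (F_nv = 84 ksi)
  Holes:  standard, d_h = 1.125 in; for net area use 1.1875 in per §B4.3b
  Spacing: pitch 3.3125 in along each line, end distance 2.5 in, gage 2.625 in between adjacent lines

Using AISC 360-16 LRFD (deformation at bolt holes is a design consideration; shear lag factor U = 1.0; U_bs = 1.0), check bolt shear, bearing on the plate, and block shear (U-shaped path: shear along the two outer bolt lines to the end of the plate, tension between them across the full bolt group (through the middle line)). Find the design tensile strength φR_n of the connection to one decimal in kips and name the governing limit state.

Bolt shear: A_b = π(1)²/4 = 0.7854 in². φR_n = 0.75 × 84 × 0.7854 × 12 × 1 = 593.8 kips.
Bearing (0.75 in plate, F_u = 58 ksi): end bolts L_c = 2.5 − 1.125/2 = 1.9375, R_n = min(1.2×1.9375×0.75×58, 2.4×1×0.75×58) = 101.14 kips/bolt; interior L_c = 3.3125 − 1.125 = 2.1875, R_n = 104.4 kips/bolt. φR_n = 0.75 × (3×101.14 + 9×104.4) = 932.3 kips.
Block shear: shear path 2×[2.5+3×3.3125] = 2×12.4375 in, A_gv = 18.656, A_nv = 2×(12.4375 − 3.5×1.1875)×0.75 = 12.422 in²; tension across gage: (5.25 − 2×1.1875)×0.75 = 2.1563 in². R_n = min(0.6×58×12.422, 0.6×36×18.656) + 1.0×58×2.1563 = min(432.29, 402.97) + 125.07 = 528.04 kips. φR_n = 0.75 × 528.04 = 396.0 kips.
Governing: min(593.8, 932.3, 396.0) = 396.0 kips → block shear.

396.0 kips (block shear governs)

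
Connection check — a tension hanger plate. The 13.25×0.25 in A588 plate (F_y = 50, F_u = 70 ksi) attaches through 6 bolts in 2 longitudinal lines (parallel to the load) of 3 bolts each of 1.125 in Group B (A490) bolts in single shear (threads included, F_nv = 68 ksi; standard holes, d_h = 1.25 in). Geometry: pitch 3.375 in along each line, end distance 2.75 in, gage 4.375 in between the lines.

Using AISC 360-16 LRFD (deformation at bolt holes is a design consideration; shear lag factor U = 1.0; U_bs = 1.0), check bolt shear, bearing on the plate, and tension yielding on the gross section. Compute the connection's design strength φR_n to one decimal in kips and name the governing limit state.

Bolt shear: A_b = π(1.125)²/4 = 0.99402 in². φR_n = 0.75 × 68 × 0.99402 × 6 × 1 = 304.2 kips.
Bearing (0.25 in plate, F_u = 70 ksi): end bolts L_c = 2.75 − 1.25/2 = 2.125, R_n = min(1.2×2.125×0.25×70, 2.4×1.125×0.25×70) = 44.625 kips/bolt; interior L_c = 3.375 − 1.25 = 2.125, R_n = 44.625 kips/bolt. φR_n = 0.75 × (2×44.625 + 4×44.625) = 200.8 kips.
Tension yield (gross): A_g = 13.25×0.25 = 3.3125 in². φR_n = 0.90 × 50 × 3.3125 = 149.1 kips.
Governing: min(304.2, 200.8, 149.1) = 149.1 kips → gross-section yield.

149.1 kips (gross-section yield governs)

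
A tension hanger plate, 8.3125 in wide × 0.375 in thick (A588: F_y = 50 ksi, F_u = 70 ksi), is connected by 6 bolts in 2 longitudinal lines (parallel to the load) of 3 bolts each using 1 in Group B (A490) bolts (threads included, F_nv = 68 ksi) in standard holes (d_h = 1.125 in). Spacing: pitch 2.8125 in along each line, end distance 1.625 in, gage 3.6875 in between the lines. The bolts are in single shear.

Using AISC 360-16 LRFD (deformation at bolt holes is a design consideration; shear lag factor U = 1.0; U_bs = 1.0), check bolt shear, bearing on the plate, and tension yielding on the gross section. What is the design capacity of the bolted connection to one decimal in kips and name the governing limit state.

Bolt shear: A_b = π(1)²/4 = 0.7854 in². φR_n = 0.75 × 68 × 0.7854 × 6 × 1 = 240.3 kips.
Bearing (0.375 in plate, F_u = 70 ksi): end bolts L_c = 1.625 − 1.125/2 = 1.0625, R_n = min(1.2×1.0625×0.375×70, 2.4×1×0.375×70) = 33.469 kips/bolt; interior L_c = 2.8125 − 1.125 = 1.6875, R_n = 53.156 kips/bolt. φR_n = 0.75 × (2×33.469 + 4×53.156) = 209.7 kips.
Tension yield (gross): A_g = 8.3125×0.375 = 3.1172 in². φR_n = 0.90 × 50 × 3.1172 = 140.3 kips.
Governing: min(240.3, 209.7, 140.3) = 140.3 kips → gross-section yield.

140.3 kips (gross-section yield governs)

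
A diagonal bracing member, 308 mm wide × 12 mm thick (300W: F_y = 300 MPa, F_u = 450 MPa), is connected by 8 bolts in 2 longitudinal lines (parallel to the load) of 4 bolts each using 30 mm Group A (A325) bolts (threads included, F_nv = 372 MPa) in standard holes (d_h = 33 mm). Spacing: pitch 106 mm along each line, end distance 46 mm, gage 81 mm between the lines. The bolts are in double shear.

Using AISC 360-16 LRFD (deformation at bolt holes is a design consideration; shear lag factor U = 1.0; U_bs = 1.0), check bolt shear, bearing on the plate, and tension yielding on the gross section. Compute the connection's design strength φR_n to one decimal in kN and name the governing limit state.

Bolt shear: A_b = π(30)²/4 = 706.86 mm². φR_n = 0.75 × 372 × 706.86 × 8 × 2 = 3155.4 kN.
Bearing (12 mm plate, F_u = 450 MPa): end bolts L_c = 46 − 33/2 = 29.5, R_n = min(1.2×29.5×12×450, 2.4×30×12×450) = 191.16 kN/bolt; interior L_c = 106 − 33 = 73, R_n = 388.8 kN/bolt. φR_n = 0.75 × (2×191.16 + 6×388.8) = 2036.3 kN.
Tension yield (gross): A_g = 308×12 = 3696 mm². φR_n = 0.90 × 300 × 3696 = 997.9 kN.
Governing: min(3155.4, 2036.3, 997.9) = 997.9 kN → gross-section yield.

997.9 kN (gross-section yield governs)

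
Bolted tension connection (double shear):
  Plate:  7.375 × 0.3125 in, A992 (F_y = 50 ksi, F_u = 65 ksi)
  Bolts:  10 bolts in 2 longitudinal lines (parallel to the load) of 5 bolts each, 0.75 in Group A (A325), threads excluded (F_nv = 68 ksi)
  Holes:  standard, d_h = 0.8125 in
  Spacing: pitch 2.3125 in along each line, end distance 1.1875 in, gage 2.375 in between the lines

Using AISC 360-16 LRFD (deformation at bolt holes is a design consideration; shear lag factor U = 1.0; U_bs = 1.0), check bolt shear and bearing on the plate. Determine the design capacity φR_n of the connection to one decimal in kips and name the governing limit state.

247.9 kips (bearing governs)

Bolt shear: A_b = π(0.75)²/4 = 0.44179 in². φR_n = 0.75 × 68 × 0.44179 × 10 × 2 = 450.6 kips.
Bearing (0.3125 in plate, F_u = 65 ksi): end bolts L_c = 1.1875 − 0.8125/2 = 0.78125, R_n = min(1.2×0.78125×0.3125×65, 2.4×0.75×0.3125×65) = 19.043 kips/bolt; interior L_c = 2.3125 − 0.8125 = 1.5, R_n = 36.563 kips/bolt. φR_n = 0.75 × (2×19.043 + 8×36.563) = 247.9 kips.
Governing: min(450.6, 247.9) = 247.9 kips → bearing.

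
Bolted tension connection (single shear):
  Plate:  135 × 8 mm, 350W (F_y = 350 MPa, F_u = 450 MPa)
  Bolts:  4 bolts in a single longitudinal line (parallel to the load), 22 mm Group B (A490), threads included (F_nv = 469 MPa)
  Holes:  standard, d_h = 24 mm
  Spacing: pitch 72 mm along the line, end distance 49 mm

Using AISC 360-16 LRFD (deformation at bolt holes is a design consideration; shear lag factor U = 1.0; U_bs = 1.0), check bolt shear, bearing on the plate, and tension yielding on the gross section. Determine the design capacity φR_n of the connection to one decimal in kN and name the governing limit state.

Bolt shear: A_b = π(22)²/4 = 380.13 mm². φR_n = 0.75 × 469 × 380.13 × 4 × 1 = 534.8 kN.
Bearing (8 mm plate, F_u = 450 MPa): end bolts L_c = 49 − 24/2 = 37, R_n = min(1.2×37×8×450, 2.4×22×8×450) = 159.84 kN/bolt; interior L_c = 72 − 24 = 48, R_n = 190.08 kN/bolt. φR_n = 0.75 × (1×159.84 + 3×190.08) = 547.6 kN.
Tension yield (gross): A_g = 135×8 = 1080 mm². φR_n = 0.90 × 350 × 1080 = 340.2 kN.
Governing: min(534.8, 547.6, 340.2) = 340.2 kN → gross-section yield.

340.2 kN (gross-section yield governs)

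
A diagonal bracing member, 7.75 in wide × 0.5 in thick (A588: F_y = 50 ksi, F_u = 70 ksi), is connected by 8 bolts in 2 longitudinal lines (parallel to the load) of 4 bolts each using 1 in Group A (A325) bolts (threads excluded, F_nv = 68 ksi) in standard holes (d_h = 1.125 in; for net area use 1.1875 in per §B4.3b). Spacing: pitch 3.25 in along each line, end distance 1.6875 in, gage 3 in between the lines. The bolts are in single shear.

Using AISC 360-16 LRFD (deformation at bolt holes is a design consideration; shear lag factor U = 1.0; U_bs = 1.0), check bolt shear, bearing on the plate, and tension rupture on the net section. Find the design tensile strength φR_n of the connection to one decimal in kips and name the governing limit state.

141.1 kips (net-section rupture governs)

Bolt shear: A_b = π(1)²/4 = 0.7854 in². φR_n = 0.75 × 68 × 0.7854 × 8 × 1 = 320.4 kips.
Bearing (0.5 in plate, F_u = 70 ksi): end bolts L_c = 1.6875 − 1.125/2 = 1.125, R_n = min(1.2×1.125×0.5×70, 2.4×1×0.5×70) = 47.25 kips/bolt; interior L_c = 3.25 − 1.125 = 2.125, R_n = 84 kips/bolt. φR_n = 0.75 × (2×47.25 + 6×84) = 448.9 kips.
Tension rupture (net): A_n = (7.75 − 2×1.1875)×0.5 = 2.6875 in² (U = 1.0, A_e = A_n). φR_n = 0.75 × 70 × 2.6875 = 141.1 kips.
Governing: min(320.4, 448.9, 141.1) = 141.1 kips → net-section rupture.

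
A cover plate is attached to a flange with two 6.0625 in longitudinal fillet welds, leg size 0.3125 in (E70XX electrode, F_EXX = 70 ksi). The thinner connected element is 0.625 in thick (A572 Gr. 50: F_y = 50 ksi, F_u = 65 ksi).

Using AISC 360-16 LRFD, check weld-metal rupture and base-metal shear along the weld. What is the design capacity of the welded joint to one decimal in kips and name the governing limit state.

84.4 kips (weld metal governs)

Weld metal: throat = 0.707×0.3125 = 0.22094 in, L = 2×6.0625 = 12.125 in. φR_n = 0.75 × 0.6 × 70 × 0.22094 × 12.125 = 84.4 kips.
Base metal shear (0.625 in plate): yield φR_n = 1.0×0.6×50×0.625×12.125 = 227.3 kips; rupture φR_n = 0.75×0.6×65×0.625×12.125 = 221.7 kips; take 221.7 kips (rupture).
Governing: min(84.4, 221.7) = 84.4 kips → weld metal.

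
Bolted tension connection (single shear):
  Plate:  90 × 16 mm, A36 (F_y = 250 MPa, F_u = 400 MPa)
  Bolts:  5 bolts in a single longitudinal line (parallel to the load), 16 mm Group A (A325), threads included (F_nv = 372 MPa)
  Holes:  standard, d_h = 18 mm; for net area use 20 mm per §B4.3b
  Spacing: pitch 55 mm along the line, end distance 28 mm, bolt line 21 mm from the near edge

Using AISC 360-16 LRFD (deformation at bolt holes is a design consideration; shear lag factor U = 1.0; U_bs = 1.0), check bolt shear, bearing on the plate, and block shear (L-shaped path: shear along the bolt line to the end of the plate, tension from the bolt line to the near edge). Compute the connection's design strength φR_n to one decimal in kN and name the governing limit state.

280.5 kN (bolt shear governs)

Bolt shear: A_b = π(16)²/4 = 201.06 mm². φR_n = 0.75 × 372 × 201.06 × 5 × 1 = 280.5 kN.
Bearing (16 mm plate, F_u = 400 MPa): end bolts L_c = 28 − 18/2 = 19, R_n = min(1.2×19×16×400, 2.4×16×16×400) = 145.92 kN/bolt; interior L_c = 55 − 18 = 37, R_n = 245.76 kN/bolt. φR_n = 0.75 × (1×145.92 + 4×245.76) = 846.7 kN.
Block shear: shear path 1×[28+4×55] = 1×248 mm, A_gv = 3968, A_nv = 1×(248 − 4.5×20)×16 = 2528 mm²; tension to near edge: (21 − 0.5×20)×16 = 176 mm². R_n = min(0.6×400×2528, 0.6×250×3968) + 1.0×400×176 = min(606.72, 595.2) + 70.4 = 665.6 kN. φR_n = 0.75 × 665.6 = 499.2 kN.
Governing: min(280.5, 846.7, 499.2) = 280.5 kN → bolt shear.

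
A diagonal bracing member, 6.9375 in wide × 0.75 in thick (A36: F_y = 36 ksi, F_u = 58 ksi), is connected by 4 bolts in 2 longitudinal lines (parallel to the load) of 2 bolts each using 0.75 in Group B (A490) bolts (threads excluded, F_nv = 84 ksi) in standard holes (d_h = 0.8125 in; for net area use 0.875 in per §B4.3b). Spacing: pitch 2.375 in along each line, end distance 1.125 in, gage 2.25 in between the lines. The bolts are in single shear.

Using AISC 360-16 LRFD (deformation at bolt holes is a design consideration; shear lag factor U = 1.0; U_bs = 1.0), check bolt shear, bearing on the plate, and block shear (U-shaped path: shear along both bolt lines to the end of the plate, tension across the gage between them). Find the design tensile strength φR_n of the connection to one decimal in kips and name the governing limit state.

Bolt shear: A_b = π(0.75)²/4 = 0.44179 in². φR_n = 0.75 × 84 × 0.44179 × 4 × 1 = 111.3 kips.
Bearing (0.75 in plate, F_u = 58 ksi): end bolts L_c = 1.125 − 0.8125/2 = 0.71875, R_n = min(1.2×0.71875×0.75×58, 2.4×0.75×0.75×58) = 37.519 kips/bolt; interior L_c = 2.375 − 0.8125 = 1.5625, R_n = 78.3 kips/bolt. φR_n = 0.75 × (2×37.519 + 2×78.3) = 173.7 kips.
Block shear: shear path 2×[1.125+1×2.375] = 2×3.5 in, A_gv = 5.25, A_nv = 2×(3.5 − 1.5×0.875)×0.75 = 3.2813 in²; tension across gage: (2.25 − 1×0.875)×0.75 = 1.0313 in². R_n = min(0.6×58×3.2813, 0.6×36×5.25) + 1.0×58×1.0313 = min(114.19, 113.4) + 59.815 = 173.22 kips. φR_n = 0.75 × 173.22 = 129.9 kips.
Governing: min(111.3, 173.7, 129.9) = 111.3 kips → bolt shear.

111.3 kips (bolt shear governs)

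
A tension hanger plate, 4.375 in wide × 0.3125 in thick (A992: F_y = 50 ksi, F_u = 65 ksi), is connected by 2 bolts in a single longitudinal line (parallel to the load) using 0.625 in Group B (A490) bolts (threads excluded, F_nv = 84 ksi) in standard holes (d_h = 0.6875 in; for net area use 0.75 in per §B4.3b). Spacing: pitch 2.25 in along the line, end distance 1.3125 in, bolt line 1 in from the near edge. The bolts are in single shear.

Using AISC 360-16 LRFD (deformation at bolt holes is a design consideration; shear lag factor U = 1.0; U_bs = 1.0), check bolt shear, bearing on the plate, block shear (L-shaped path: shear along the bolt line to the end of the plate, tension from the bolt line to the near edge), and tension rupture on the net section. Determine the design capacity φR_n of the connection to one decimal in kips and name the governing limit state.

31.8 kips (block shear governs)

Bolt shear: A_b = π(0.625)²/4 = 0.3068 in². φR_n = 0.75 × 84 × 0.3068 × 2 × 1 = 38.7 kips.
Bearing (0.3125 in plate, F_u = 65 ksi): end bolts L_c = 1.3125 − 0.6875/2 = 0.96875, R_n = min(1.2×0.96875×0.3125×65, 2.4×0.625×0.3125×65) = 23.613 kips/bolt; interior L_c = 2.25 − 0.6875 = 1.5625, R_n = 30.469 kips/bolt. φR_n = 0.75 × (1×23.613 + 1×30.469) = 40.6 kips.
Block shear: shear path 1×[1.3125+1×2.25] = 1×3.5625 in, A_gv = 1.1133, A_nv = 1×(3.5625 − 1.5×0.75)×0.3125 = 0.76172 in²; tension to near edge: (1 − 0.5×0.75)×0.3125 = 0.19531 in². R_n = min(0.6×65×0.76172, 0.6×50×1.1133) + 1.0×65×0.19531 = min(29.707, 33.399) + 12.695 = 42.402 kips. φR_n = 0.75 × 42.402 = 31.8 kips.
Tension rupture (net): A_n = (4.375 − 1×0.75)×0.3125 = 1.1328 in² (U = 1.0, A_e = A_n). φR_n = 0.75 × 65 × 1.1328 = 55.2 kips.
Governing: min(38.7, 40.6, 31.8, 55.2) = 31.8 kips → block shear.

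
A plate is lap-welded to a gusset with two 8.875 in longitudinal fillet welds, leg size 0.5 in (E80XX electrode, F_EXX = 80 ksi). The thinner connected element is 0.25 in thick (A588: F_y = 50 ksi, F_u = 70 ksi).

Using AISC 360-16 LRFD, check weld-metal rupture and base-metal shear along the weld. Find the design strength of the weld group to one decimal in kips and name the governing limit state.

133.1 kips (base-metal shear governs)

Weld metal: throat = 0.707×0.5 = 0.3535 in, L = 2×8.875 = 17.75 in. φR_n = 0.75 × 0.6 × 80 × 0.3535 × 17.75 = 225.9 kips.
Base metal shear (0.25 in plate): yield φR_n = 1.0×0.6×50×0.25×17.75 = 133.1 kips; rupture φR_n = 0.75×0.6×70×0.25×17.75 = 139.8 kips; take 133.1 kips (yield).
Governing: min(225.9, 133.1) = 133.1 kips → base-metal shear.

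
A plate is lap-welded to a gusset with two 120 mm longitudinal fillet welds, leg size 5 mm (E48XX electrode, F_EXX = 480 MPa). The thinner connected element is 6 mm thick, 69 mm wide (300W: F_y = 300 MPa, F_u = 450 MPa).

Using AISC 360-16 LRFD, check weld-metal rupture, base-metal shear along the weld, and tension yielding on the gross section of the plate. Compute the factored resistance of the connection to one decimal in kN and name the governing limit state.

Weld metal: throat = 0.707×5 = 3.535 mm, L = 2×120 = 240 mm. φR_n = 0.75 × 0.6 × 480 × 3.535 × 240 = 183.3 kN.
Base metal shear (6 mm plate): yield φR_n = 1.0×0.6×300×6×240 = 259.2 kN; rupture φR_n = 0.75×0.6×450×6×240 = 291.6 kN; take 259.2 kN (yield).
Tension yield (gross): A_g = 69×6 = 414 mm². φR_n = 0.90 × 300 × 414 = 111.8 kN.
Governing: min(183.3, 259.2, 111.8) = 111.8 kN → gross-section yield.

111.8 kN (gross-section yield governs)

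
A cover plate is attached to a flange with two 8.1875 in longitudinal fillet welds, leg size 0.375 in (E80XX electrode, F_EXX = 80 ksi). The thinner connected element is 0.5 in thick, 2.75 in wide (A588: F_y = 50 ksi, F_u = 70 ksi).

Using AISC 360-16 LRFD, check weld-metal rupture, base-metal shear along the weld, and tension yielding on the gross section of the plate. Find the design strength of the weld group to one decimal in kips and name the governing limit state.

61.9 kips (gross-section yield governs)

Weld metal: throat = 0.707×0.375 = 0.26513 in, L = 2×8.1875 = 16.375 in. φR_n = 0.75 × 0.6 × 80 × 0.26513 × 16.375 = 156.3 kips.
Base metal shear (0.5 in plate): yield φR_n = 1.0×0.6×50×0.5×16.375 = 245.6 kips; rupture φR_n = 0.75×0.6×70×0.5×16.375 = 257.9 kips; take 245.6 kips (yield).
Tension yield (gross): A_g = 2.75×0.5 = 1.375 in². φR_n = 0.90 × 50 × 1.375 = 61.9 kips.
Governing: min(156.3, 245.6, 61.9) = 61.9 kips → gross-section yield.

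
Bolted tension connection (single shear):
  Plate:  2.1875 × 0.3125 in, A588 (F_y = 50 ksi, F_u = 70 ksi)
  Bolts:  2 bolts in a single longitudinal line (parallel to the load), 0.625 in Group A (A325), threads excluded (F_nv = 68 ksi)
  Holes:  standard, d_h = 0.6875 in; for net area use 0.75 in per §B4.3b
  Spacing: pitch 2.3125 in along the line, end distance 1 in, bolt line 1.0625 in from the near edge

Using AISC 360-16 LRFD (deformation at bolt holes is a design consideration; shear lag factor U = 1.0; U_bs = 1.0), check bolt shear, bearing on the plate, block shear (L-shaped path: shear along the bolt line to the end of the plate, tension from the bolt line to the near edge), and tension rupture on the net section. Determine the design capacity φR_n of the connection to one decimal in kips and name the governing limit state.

Bolt shear: A_b = π(0.625)²/4 = 0.3068 in². φR_n = 0.75 × 68 × 0.3068 × 2 × 1 = 31.3 kips.
Bearing (0.3125 in plate, F_u = 70 ksi): end bolts L_c = 1 − 0.6875/2 = 0.65625, R_n = min(1.2×0.65625×0.3125×70, 2.4×0.625×0.3125×70) = 17.227 kips/bolt; interior L_c = 2.3125 − 0.6875 = 1.625, R_n = 32.813 kips/bolt. φR_n = 0.75 × (1×17.227 + 1×32.813) = 37.5 kips.
Block shear: shear path 1×[1+1×2.3125] = 1×3.3125 in, A_gv = 1.0352, A_nv = 1×(3.3125 − 1.5×0.75)×0.3125 = 0.68359 in²; tension to near edge: (1.0625 − 0.5×0.75)×0.3125 = 0.21484 in². R_n = min(0.6×70×0.68359, 0.6×50×1.0352) + 1.0×70×0.21484 = min(28.711, 31.056) + 15.039 = 43.75 kips. φR_n = 0.75 × 43.75 = 32.8 kips.
Tension rupture (net): A_n = (2.1875 − 1×0.75)×0.3125 = 0.44922 in² (U = 1.0, A_e = A_n). φR_n = 0.75 × 70 × 0.44922 = 23.6 kips.
Governing: min(31.3, 37.5, 32.8, 23.6) = 23.6 kips → net-section rupture.

23.6 kips (net-section rupture governs)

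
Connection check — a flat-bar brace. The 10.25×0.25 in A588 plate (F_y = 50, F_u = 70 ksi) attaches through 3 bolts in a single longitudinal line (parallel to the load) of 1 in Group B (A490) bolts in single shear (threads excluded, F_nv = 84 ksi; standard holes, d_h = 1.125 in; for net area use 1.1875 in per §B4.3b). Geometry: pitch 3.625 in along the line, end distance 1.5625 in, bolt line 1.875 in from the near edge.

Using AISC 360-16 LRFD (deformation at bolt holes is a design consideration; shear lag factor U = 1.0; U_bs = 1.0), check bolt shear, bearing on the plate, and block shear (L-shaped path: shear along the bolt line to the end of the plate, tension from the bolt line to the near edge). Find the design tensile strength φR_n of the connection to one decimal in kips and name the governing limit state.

62.8 kips (block shear governs)

Bolt shear: A_b = π(1)²/4 = 0.7854 in². φR_n = 0.75 × 84 × 0.7854 × 3 × 1 = 148.4 kips.
Bearing (0.25 in plate, F_u = 70 ksi): end bolts L_c = 1.5625 − 1.125/2 = 1, R_n = min(1.2×1×0.25×70, 2.4×1×0.25×70) = 21 kips/bolt; interior L_c = 3.625 − 1.125 = 2.5, R_n = 42 kips/bolt. φR_n = 0.75 × (1×21 + 2×42) = 78.8 kips.
Block shear: shear path 1×[1.5625+2×3.625] = 1×8.8125 in, A_gv = 2.2031, A_nv = 1×(8.8125 − 2.5×1.1875)×0.25 = 1.4609 in²; tension to near edge: (1.875 − 0.5×1.1875)×0.25 = 0.32031 in². R_n = min(0.6×70×1.4609, 0.6×50×2.2031) + 1.0×70×0.32031 = min(61.358, 66.093) + 22.422 = 83.78 kips. φR_n = 0.75 × 83.78 = 62.8 kips.
Governing: min(148.4, 78.8, 62.8) = 62.8 kips → block shear.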